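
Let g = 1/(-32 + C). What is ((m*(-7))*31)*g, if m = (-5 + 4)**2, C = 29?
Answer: 217/3 ≈ 72.333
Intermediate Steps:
g = -1/3 (g = 1/(-32 + 29) = 1/(-3) = -1/3 ≈ -0.33333)
m = 1 (m = (-1)**2 = 1)
((m*(-7))*31)*g = ((1*(-7))*31)*(-1/3) = -7*31*(-1/3) = -217*(-1/3) = 217/3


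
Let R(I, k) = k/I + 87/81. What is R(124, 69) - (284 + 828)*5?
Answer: -18609421/3348 ≈ -5558.4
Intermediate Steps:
R(I, k) = 29/27 + k/I (R(I, k) = k/I + 87*(1/81) = k/I + 29/27 = 29/27 + k/I)
R(124, 69) - (284 + 828)*5 = (29/27 + 69/124) - (284 + 828)*5 = (29/27 + 69*(1/124)) - 1112*5 = (29/27 + 69/124) - 1*5560 = 5459/3348 - 5560 = -18609421/3348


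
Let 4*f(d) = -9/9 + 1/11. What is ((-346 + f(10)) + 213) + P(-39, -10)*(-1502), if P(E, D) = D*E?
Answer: -12890091/22 ≈ -5.8591e+5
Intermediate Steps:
f(d) = -5/22 (f(d) = (-9/9 + 1/11)/4 = (-9*1/9 + 1*(1/11))/4 = (-1 + 1/11)/4 = (1/4)*(-10/11) = -5/22)
((-346 + f(10)) + 213) + P(-39, -10)*(-1502) = ((-346 - 5/22) + 213) - 10*(-39)*(-1502) = (-7617/22 + 213) + 390*(-1502) = -2931/22 - 585780 = -12890091/22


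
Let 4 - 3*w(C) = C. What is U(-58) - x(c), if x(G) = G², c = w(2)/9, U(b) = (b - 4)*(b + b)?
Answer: 5242964/729 ≈ 7192.0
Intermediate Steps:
w(C) = 4/3 - C/3
U(b) = 2*b*(-4 + b) (U(b) = (-4 + b)*(2*b) = 2*b*(-4 + b))
c = 2/27 (c = (4/3 - ⅓*2)/9 = (4/3 - ⅔)*(⅑) = (⅔)*(⅑) = 2/27 ≈ 0.074074)
U(-58) - x(c) = 2*(-58)*(-4 - 58) - (2/27)² = 2*(-58)*(-62) - 1*4/729 = 7192 - 4/729 = 5242964/729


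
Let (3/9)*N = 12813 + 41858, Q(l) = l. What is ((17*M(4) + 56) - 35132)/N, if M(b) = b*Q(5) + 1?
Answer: -11573/54671 ≈ -0.21168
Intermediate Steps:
N = 164013 (N = 3*(12813 + 41858) = 3*54671 = 164013)
M(b) = 1 + 5*b (M(b) = b*5 + 1 = 5*b + 1 = 1 + 5*b)
((17*M(4) + 56) - 35132)/N = ((17*(1 + 5*4) + 56) - 35132)/164013 = ((17*(1 + 20) + 56) - 35132)*(1/164013) = ((17*21 + 56) - 35132)*(1/164013) = ((357 + 56) - 35132)*(1/164013) = (413 - 35132)*(1/164013) = -34719*1/164013 = -11573/54671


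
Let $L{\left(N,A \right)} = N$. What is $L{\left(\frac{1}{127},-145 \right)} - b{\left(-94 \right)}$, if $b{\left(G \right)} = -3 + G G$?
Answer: $- \frac{1121790}{127} \approx -8833.0$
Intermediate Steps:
$b{\left(G \right)} = -3 + G^{2}$
$L{\left(\frac{1}{127},-145 \right)} - b{\left(-94 \right)} = \frac{1}{127} - \left(-3 + \left(-94\right)^{2}\right) = \frac{1}{127} - \left(-3 + 8836\right) = \frac{1}{127} - 8833 = - \frac{1121790}{127}$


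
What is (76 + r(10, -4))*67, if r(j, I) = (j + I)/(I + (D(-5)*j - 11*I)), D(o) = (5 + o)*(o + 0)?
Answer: 102041/20 ≈ 5102.0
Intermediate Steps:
D(o) = o*(5 + o) (D(o) = (5 + o)*o = o*(5 + o))
r(j, I) = -(I + j)/(10*I) (r(j, I) = (j + I)/(I + ((-5*(5 - 5))*j - 11*I)) = (I + j)/(I + ((-5*0)*j - 11*I)) = (I + j)/(I + (0*j - 11*I)) = (I + j)/(I + (0 - 11*I)) = (I + j)/(I - 11*I) = (I + j)/((-10*I)) = (I + j)*(-1/(10*I)) = -(I + j)/(10*I))
(76 + r(10, -4))*67 = (76 + (⅒)*(-1*(-4) - 1*10)/(-4))*67 = (76 + (⅒)*(-¼)*(4 - 10))*67 = (76 + (⅒)*(-¼)*(-6))*67 = (76 + 3/20)*67 = (1523/20)*67 = 102041/20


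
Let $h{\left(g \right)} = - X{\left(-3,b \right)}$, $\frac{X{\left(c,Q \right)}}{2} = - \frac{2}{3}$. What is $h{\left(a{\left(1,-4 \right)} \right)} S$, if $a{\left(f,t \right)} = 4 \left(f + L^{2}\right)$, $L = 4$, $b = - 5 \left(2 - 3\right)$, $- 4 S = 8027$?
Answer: $- \frac{8027}{3} \approx -2675.7$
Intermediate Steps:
$S = - \frac{8027}{4}$ ($S = \left(- \frac{1}{4}\right) 8027 = - \frac{8027}{4} \approx -2006.8$)
$b = 5$ ($b = \left(-5\right) \left(-1\right) = 5$)
$X{\left(c,Q \right)} = - \frac{4}{3}$ ($X{\left(c,Q \right)} = 2 \left(- \frac{2}{3}\right) = - \frac{4}{3}$)
$a{\left(f,t \right)} = 64 + 4 f$ ($a{\left(f,t \right)} = 4 \left(f + 4^{2}\right) = 4 \left(f + 16\right) = 4 \left(16 + f\right) = 64 + 4 f$)
$h{\left(g \right)} = \frac{4}{3}$ ($h{\left(g \right)} = \left(-1\right) \left(- \frac{4}{3}\right) = \frac{4}{3}$)
$h{\left(a{\left(1,-4 \right)} \right)} S = \frac{4}{3} \left(- \frac{8027}{4}\right) = - \frac{8027}{3}$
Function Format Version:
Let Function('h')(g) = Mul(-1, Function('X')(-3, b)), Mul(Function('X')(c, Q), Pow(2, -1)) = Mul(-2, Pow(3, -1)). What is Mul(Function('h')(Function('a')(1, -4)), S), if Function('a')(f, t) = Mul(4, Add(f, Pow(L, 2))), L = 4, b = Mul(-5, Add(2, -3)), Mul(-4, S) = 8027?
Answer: Rational(-8027, 3) ≈ -2675.7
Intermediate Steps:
S = Rational(-8027, 4) (S = Mul(Rational(-1, 4), 8027) = Rational(-8027, 4) ≈ -2006.8)
b = 5 (b = Mul(-5, -1) = 5)
Function('X')(c, Q) = Rational(-4, 3) (Function('X')(c, Q) = Mul(2, Mul(-2, Pow(3, -1))) = Mul(2, Mul(-2, Rational(1, 3))) = Mul(2, Rational(-2, 3)) = Rational(-4, 3))
Function('a')(f, t) = Add(64, Mul(4, f)) (Function('a')(f, t) = Mul(4, Add(f, Pow(4, 2))) = Mul(4, Add(f, 16)) = Mul(4, Add(16, f)) = Add(64, Mul(4, f)))
Function('h')(g) = Rational(4, 3) (Function('h')(g) = Mul(-1, Rational(-4, 3)) = Rational(4, 3))
Mul(Function('h')(Function('a')(1, -4)), S) = Mul(Rational(4, 3), Rational(-8027, 4)) = Rational(-8027, 3)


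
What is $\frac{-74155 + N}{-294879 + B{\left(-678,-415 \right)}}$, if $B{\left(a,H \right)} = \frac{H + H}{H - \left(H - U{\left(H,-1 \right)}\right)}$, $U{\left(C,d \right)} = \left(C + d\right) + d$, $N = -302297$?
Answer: $\frac{156980484}{122963713} \approx 1.2766$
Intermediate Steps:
$U{\left(C,d \right)} = C + 2 d$
$B{\left(a,H \right)} = \frac{2 H}{-2 + H}$ ($B{\left(a,H \right)} = \frac{H + H}{H + \left(\left(H + 2 \left(-1\right)\right) - H\right)} = \frac{2 H}{H + \left(\left(H - 2\right) - H\right)} = \frac{2 H}{H + \left(\left(-2 + H\right) - H\right)} = \frac{2 H}{H - 2} = \frac{2 H}{-2 + H}$)
$\frac{-74155 + N}{-294879 + B{\left(-678,-415 \right)}} = \frac{-74155 - 302297}{-294879 + 2 \left(-415\right) \frac{1}{-2 - 415}} = - \frac{376452}{-294879 + 2 \left(-415\right) \frac{1}{-417}} = - \frac{376452}{-294879 + 2 \left(-415\right) \left(- \frac{1}{417}\right)} = - \frac{376452}{-294879 + \frac{830}{417}} = - \frac{376452}{- \frac{122963713}{417}} = \left(-376452\right) \left(- \frac{417}{122963713}\right) = \frac{156980484}{122963713}$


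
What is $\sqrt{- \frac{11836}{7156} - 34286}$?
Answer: $\frac{i \sqrt{109738356657}}{1789} \approx 185.17 i$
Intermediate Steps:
$\sqrt{- \frac{11836}{7156} - 34286} = \sqrt{\left(-11836\right) \frac{1}{7156} - 34286} = \sqrt{- \frac{2959}{1789} - 34286} = \sqrt{- \frac{61340613}{1789}} = \frac{i \sqrt{109738356657}}{1789}$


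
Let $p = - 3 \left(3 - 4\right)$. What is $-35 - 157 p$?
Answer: $-506$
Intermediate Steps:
$p = 3$ ($p = \left(-3\right) \left(-1\right) = 3$)
$-35 - 157 p = -35 - 471 = -506$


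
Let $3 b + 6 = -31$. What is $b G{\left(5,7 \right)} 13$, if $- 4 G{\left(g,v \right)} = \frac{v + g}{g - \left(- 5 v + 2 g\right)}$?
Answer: $\frac{481}{30} \approx 16.033$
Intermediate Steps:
$b = - \frac{37}{3}$ ($b = -2 + \frac{1}{3} \left(-31\right) = -2 - \frac{31}{3} = - \frac{37}{3} \approx -12.333$)
$G{\left(g,v \right)} = - \frac{g + v}{4 \left(- g + 5 v\right)}$ ($G{\left(g,v \right)} = - \frac{\left(v + g\right) \frac{1}{g - \left(- 5 v + 2 g\right)}}{4} = - \frac{\left(g + v\right) \frac{1}{g - \left(- 5 v + 2 g\right)}}{4} = - \frac{\left(g + v\right) \frac{1}{- g + 5 v}}{4} = - \frac{\frac{1}{- g + 5 v} \left(g + v\right)}{4} = - \frac{g + v}{4 \left(- g + 5 v\right)}$)
$b G{\left(5,7 \right)} 13 = - \frac{37 \frac{5 + 7}{4 \left(5 - 35\right)}}{3} \cdot 13 = - \frac{37 \cdot \frac{1}{4} \frac{1}{5 - 35} \cdot 12}{3} \cdot 13 = - \frac{37 \cdot \frac{1}{4} \frac{1}{-30} \cdot 12}{3} \cdot 13 = - \frac{37 \cdot \frac{1}{4} \left(- \frac{1}{30}\right) 12}{3} \cdot 13 = \left(- \frac{37}{3}\right) \left(- \frac{1}{10}\right) 13 = \frac{37}{30} \cdot 13 = \frac{481}{30}$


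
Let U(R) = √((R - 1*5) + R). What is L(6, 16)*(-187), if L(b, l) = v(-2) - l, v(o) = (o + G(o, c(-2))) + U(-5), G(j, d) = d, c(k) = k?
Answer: 3740 - 187*I*√15 ≈ 3740.0 - 724.25*I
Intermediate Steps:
U(R) = √(-5 + 2*R) (U(R) = √((R - 5) + R) = √((-5 + R) + R) = √(-5 + 2*R))
v(o) = -2 + o + I*√15 (v(o) = (o - 2) + √(-5 + 2*(-5)) = (-2 + o) + √(-5 - 10) = (-2 + o) + √(-15) = (-2 + o) + I*√15 = -2 + o + I*√15)
L(b, l) = -4 - l + I*√15 (L(b, l) = (-2 - 2 + I*√15) - l = (-4 + I*√15) - l = -4 - l + I*√15)
L(6, 16)*(-187) = (-4 - 1*16 + I*√15)*(-187) = (-4 - 16 + I*√15)*(-187) = (-20 + I*√15)*(-187) = 3740 - 187*I*√15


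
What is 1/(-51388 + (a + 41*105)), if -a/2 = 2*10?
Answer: -1/47123 ≈ -2.1221e-5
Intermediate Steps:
a = -40 (a = -4*10 = -2*20 = -40)
1/(-51388 + (a + 41*105)) = 1/(-51388 + (-40 + 41*105)) = 1/(-51388 + (-40 + 4305)) = 1/(-51388 + 4265) = 1/(-47123) = -1/47123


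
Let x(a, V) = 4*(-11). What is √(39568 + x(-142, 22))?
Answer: 2*√9881 ≈ 198.81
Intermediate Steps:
x(a, V) = -44
√(39568 + x(-142, 22)) = √(39568 - 44) = √39524 = 2*√9881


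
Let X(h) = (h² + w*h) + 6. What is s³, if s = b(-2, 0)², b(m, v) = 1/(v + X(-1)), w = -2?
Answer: 1/531441 ≈ 1.8817e-6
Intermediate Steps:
X(h) = 6 + h² - 2*h (X(h) = (h² - 2*h) + 6 = 6 + h² - 2*h)
b(m, v) = 1/(9 + v) (b(m, v) = 1/(v + (6 + (-1)² - 2*(-1))) = 1/(v + (6 + 1 + 2)) = 1/(v + 9) = 1/(9 + v))
s = 1/81 (s = (1/(9 + 0))² = (1/9)² = (⅑)² = 1/81 ≈ 0.012346)
s³ = (1/81)³ = 1/531441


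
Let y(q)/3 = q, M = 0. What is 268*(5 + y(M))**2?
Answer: 6700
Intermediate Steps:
y(q) = 3*q
268*(5 + y(M))**2 = 268*(5 + 3*0)**2 = 268*(5 + 0)**2 = 268*5**2 = 268*25 = 6700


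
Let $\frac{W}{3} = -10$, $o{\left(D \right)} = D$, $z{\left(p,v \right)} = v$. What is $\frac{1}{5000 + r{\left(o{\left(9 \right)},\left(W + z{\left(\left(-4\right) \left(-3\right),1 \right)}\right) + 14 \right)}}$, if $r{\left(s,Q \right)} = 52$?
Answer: $\frac{1}{5052} \approx 0.00019794$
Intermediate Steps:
$W = -30$ ($W = 3 \left(-10\right) = -30$)
$\frac{1}{5000 + r{\left(o{\left(9 \right)},\left(W + z{\left(\left(-4\right) \left(-3\right),1 \right)}\right) + 14 \right)}} = \frac{1}{5000 + 52} = \frac{1}{5052}$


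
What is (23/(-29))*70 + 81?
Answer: 739/29 ≈ 25.483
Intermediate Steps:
(23/(-29))*70 + 81 = (23*(-1/29))*70 + 81 = -23/29*70 + 81 = -1610/29 + 81 = 739/29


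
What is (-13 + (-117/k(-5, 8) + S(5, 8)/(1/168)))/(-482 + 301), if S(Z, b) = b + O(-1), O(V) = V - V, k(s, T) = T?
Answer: -10531/1448 ≈ -7.2728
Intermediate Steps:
O(V) = 0
S(Z, b) = b (S(Z, b) = b + 0 = b)
(-13 + (-117/k(-5, 8) + S(5, 8)/(1/168)))/(-482 + 301) = (-13 + (-117/8 + 8/(1/168)))/(-482 + 301) = (-13 + (-117*⅛ + 8/(1/168)))/(-181) = (-13 + (-117/8 + 8*168))*(-1/181) = (-13 + (-117/8 + 1344))*(-1/181) = (-13 + 10635/8)*(-1/181) = (10531/8)*(-1/181) = -10531/1448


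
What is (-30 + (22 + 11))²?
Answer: 9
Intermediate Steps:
(-30 + (22 + 11))² = (-30 + 33)² = 3² = 9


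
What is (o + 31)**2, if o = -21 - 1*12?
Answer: 4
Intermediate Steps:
o = -33 (o = -21 - 12 = -33)
(o + 31)**2 = (-33 + 31)**2 = (-2)**2 = 4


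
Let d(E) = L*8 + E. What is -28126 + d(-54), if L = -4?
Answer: -28212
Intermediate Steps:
d(E) = -32 + E (d(E) = -4*8 + E = -32 + E)
-28126 + d(-54) = -28126 + (-32 - 54) = -28126 - 86 = -28212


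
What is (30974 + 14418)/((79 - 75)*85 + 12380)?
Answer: 2837/795 ≈ 3.5686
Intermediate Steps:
(30974 + 14418)/((79 - 75)*85 + 12380) = 45392/(4*85 + 12380) = 45392/(340 + 12380) = 45392/12720 = 45392*(1/12720) = 2837/795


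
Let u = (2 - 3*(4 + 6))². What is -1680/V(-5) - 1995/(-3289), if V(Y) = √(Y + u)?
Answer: 1995/3289 - 1680*√779/779 ≈ -59.586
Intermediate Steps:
u = 784 (u = (2 - 3*10)² = (2 - 30)² = (-28)² = 784)
V(Y) = √(784 + Y) (V(Y) = √(Y + 784) = √(784 + Y))
-1680/V(-5) - 1995/(-3289) = -1680/√(784 - 5) - 1995/(-3289) = -1680*√779/779 - 1995*(-1/3289) = -1680*√779/779 + 1995/3289 = 1995/3289 - 1680*√779/779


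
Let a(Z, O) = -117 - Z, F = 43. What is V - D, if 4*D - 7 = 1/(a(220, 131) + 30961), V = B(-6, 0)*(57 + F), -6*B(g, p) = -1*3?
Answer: 5910431/122496 ≈ 48.250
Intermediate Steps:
B(g, p) = ½ (B(g, p) = -(-1)*3/6 = -⅙*(-3) = ½)
V = 50 (V = (57 + 43)/2 = (½)*100 = 50)
D = 214369/122496 (D = 7/4 + 1/(4*((-117 - 1*220) + 30961)) = 7/4 + 1/(4*((-117 - 220) + 30961)) = 7/4 + 1/(4*(-337 + 30961)) = 7/4 + (¼)/30624 = 7/4 + (¼)*(1/30624) = 7/4 + 1/122496 = 214369/122496 ≈ 1.7500)
V - D = 50 - 1*214369/122496 = 50 - 214369/122496 = 5910431/122496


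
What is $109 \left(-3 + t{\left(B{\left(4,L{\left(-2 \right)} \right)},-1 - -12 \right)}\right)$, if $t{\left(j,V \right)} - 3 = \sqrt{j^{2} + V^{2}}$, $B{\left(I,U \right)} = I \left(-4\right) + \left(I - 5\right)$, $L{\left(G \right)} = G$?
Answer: $109 \sqrt{410} \approx 2207.1$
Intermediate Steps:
$B{\left(I,U \right)} = -5 - 3 I$ ($B{\left(I,U \right)} = - 4 I + \left(-5 + I\right) = -5 - 3 I$)
$t{\left(j,V \right)} = 3 + \sqrt{V^{2} + j^{2}}$ ($t{\left(j,V \right)} = 3 + \sqrt{j^{2} + V^{2}} = 3 + \sqrt{V^{2} + j^{2}}$)
$109 \left(-3 + t{\left(B{\left(4,L{\left(-2 \right)} \right)},-1 - -12 \right)}\right) = 109 \left(-3 + \left(3 + \sqrt{\left(-1 - -12\right)^{2} + \left(-5 - 12\right)^{2}}\right)\right) = 109 \left(-3 + \left(3 + \sqrt{\left(-1 + 12\right)^{2} + \left(-5 - 12\right)^{2}}\right)\right) = 109 \left(-3 + \left(3 + \sqrt{11^{2} + \left(-17\right)^{2}}\right)\right) = 109 \left(-3 + \left(3 + \sqrt{121 + 289}\right)\right) = 109 \left(-3 + \left(3 + \sqrt{410}\right)\right) = 109 \sqrt{410}$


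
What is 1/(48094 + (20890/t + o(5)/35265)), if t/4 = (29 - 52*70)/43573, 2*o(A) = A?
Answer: -25468383/380104213295 ≈ -6.7004e-5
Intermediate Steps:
o(A) = A/2
t = -14444/43573 (t = 4*((29 - 52*70)/43573) = 4*((29 - 3640)*(1/43573)) = 4*(-3611*1/43573) = 4*(-3611/43573) = -14444/43573 ≈ -0.33149)
1/(48094 + (20890/t + o(5)/35265)) = 1/(48094 + (20890/(-14444/43573) + ((1/2)*5)/35265)) = 1/(48094 + (20890*(-43573/14444) + (5/2)*(1/35265))) = 1/(48094 + (-455119985/7222 + 1/14106)) = 1/(48094 - 1604980625297/25468383) = 1/(-380104213295/25468383) = -25468383/380104213295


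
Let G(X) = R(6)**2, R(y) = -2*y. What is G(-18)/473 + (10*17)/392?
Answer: 68429/92708 ≈ 0.73811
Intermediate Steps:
G(X) = 144 (G(X) = (-2*6)**2 = (-12)**2 = 144)
G(-18)/473 + (10*17)/392 = 144/473 + (10*17)/392 = 144*(1/473) + 170*(1/392) = 144/473 + 85/196 = 68429/92708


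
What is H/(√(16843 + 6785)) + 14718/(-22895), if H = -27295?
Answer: -14718/22895 - 27295*√5907/11814 ≈ -178.21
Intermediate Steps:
H/(√(16843 + 6785)) + 14718/(-22895) = -27295/√(16843 + 6785) + 14718/(-22895) = -27295*√5907/11814 + 14718*(-1/22895) = -27295*√5907/11814 - 14718/22895 = -14718/22895 - 27295*√5907/11814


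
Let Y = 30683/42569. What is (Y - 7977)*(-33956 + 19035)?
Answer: 5066309613830/42569 ≈ 1.1901e+8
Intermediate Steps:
Y = 30683/42569 (Y = 30683*(1/42569) = 30683/42569 ≈ 0.72078)
(Y - 7977)*(-33956 + 19035) = (30683/42569 - 7977)*(-33956 + 19035) = -339542230/42569*(-14921) = 5066309613830/42569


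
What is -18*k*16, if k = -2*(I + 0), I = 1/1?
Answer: 576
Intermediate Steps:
I = 1 (I = 1*1 = 1)
k = -2 (k = -2*(1 + 0) = -2*1 = -2)
-18*k*16 = -18*(-2)*16 = 36*16 = 576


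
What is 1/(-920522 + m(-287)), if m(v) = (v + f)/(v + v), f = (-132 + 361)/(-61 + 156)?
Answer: -27265/25098018812 ≈ -1.0863e-6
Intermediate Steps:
f = 229/95 ≈ 2.4105
m(v) = (229/95 + v)/(2*v) (m(v) = (v + 229/95)/(v + v) = (229/95 + v)/((2*v)) = (229/95 + v)*(1/(2*v)) = (229/95 + v)/(2*v))
1/(-920522 + m(-287)) = 1/(-920522 + (1/190)*(229 + 95*(-287))/(-287)) = 1/(-920522 + (1/190)*(-1/287)*(229 - 27265)) = 1/(-920522 + (1/190)*(-1/287)*(-27036)) = 1/(-920522 + 13518/27265) = 1/(-25098018812/27265) = -27265/25098018812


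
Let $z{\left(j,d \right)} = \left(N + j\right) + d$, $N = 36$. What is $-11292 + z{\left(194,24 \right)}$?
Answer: $-11038$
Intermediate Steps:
$z{\left(j,d \right)} = 36 + d + j$ ($z{\left(j,d \right)} = \left(36 + j\right) + d = 36 + d + j$)
$-11292 + z{\left(194,24 \right)} = -11292 + \left(36 + 24 + 194\right) = -11292 + 254 = -11038$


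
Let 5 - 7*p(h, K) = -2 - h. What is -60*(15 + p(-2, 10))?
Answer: -6600/7 ≈ -942.86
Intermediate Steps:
p(h, K) = 1 + h/7 (p(h, K) = 5/7 - (-2 - h)/7 = 5/7 + (2/7 + h/7) = 1 + h/7)
-60*(15 + p(-2, 10)) = -60*(15 + (1 + (⅐)*(-2))) = -60*(15 + (1 - 2/7)) = -60*(15 + 5/7) = -60*110/7 = -6600/7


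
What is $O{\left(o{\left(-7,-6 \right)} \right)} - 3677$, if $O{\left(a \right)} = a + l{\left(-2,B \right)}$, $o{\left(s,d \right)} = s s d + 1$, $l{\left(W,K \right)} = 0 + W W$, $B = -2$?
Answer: $-3966$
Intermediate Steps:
$l{\left(W,K \right)} = W^{2}$ ($l{\left(W,K \right)} = 0 + W^{2} = W^{2}$)
$o{\left(s,d \right)} = 1 + d s^{2}$ ($o{\left(s,d \right)} = s^{2} d + 1 = d s^{2} + 1 = 1 + d s^{2}$)
$O{\left(a \right)} = 4 + a$ ($O{\left(a \right)} = a + \left(-2\right)^{2} = a + 4 = 4 + a$)
$O{\left(o{\left(-7,-6 \right)} \right)} - 3677 = \left(4 + \left(1 - 6 \left(-7\right)^{2}\right)\right) - 3677 = \left(4 + \left(1 - 294\right)\right) - 3677 = \left(4 - 293\right) - 3677 = -289 - 3677 = -3966$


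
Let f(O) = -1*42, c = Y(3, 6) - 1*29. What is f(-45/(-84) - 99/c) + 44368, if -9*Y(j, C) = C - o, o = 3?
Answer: 44326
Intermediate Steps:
Y(j, C) = ⅓ - C/9 (Y(j, C) = -(C - 1*3)/9 = -(C - 3)/9 = -(-3 + C)/9 = ⅓ - C/9)
c = -88/3 (c = (⅓ - ⅑*6) - 1*29 = (⅓ - ⅔) - 29 = -⅓ - 29 = -88/3 ≈ -29.333)
f(O) = -42
f(-45/(-84) - 99/c) + 44368 = -42 + 44368 = 44326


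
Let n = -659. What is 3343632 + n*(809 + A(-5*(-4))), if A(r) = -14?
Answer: 2819727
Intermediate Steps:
3343632 + n*(809 + A(-5*(-4))) = 3343632 - 659*(809 - 14) = 3343632 - 659*795 = 3343632 - 523905 = 2819727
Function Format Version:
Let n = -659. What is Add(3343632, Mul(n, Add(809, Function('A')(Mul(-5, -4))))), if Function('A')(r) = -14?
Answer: 2819727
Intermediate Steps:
Add(3343632, Mul(n, Add(809, Function('A')(Mul(-5, -4))))) = Add(3343632, Mul(-659, Add(809, -14))) = Add(3343632, Mul(-659, 795)) = Add(3343632, -523905) = 2819727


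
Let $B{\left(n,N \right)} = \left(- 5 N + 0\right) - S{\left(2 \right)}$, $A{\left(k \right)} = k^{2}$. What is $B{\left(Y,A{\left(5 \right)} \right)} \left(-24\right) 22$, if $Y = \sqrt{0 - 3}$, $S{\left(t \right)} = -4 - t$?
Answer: $62832$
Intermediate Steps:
$Y = i \sqrt{3}$ ($Y = \sqrt{-3} = i \sqrt{3} \approx 1.732 i$)
$B{\left(n,N \right)} = 6 - 5 N$ ($B{\left(n,N \right)} = \left(- 5 N + 0\right) - \left(-4 - 2\right) = - 5 N - \left(-4 - 2\right) = - 5 N - -6 = - 5 N + 6 = 6 - 5 N$)
$B{\left(Y,A{\left(5 \right)} \right)} \left(-24\right) 22 = \left(6 - 5 \cdot 5^{2}\right) \left(-24\right) 22 = \left(6 - 125\right) \left(-24\right) 22 = \left(-119\right) \left(-24\right) 22 = 2856 \cdot 22 = 62832$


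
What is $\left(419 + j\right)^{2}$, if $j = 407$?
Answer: $682276$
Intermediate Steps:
$\left(419 + j\right)^{2} = \left(419 + 407\right)^{2} = 826^{2} = 682276$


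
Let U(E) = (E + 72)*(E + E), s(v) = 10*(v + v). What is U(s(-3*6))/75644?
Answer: 51840/18911 ≈ 2.7413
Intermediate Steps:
s(v) = 20*v (s(v) = 10*(2*v) = 20*v)
U(E) = 2*E*(72 + E) (U(E) = (72 + E)*(2*E) = 2*E*(72 + E))
U(s(-3*6))/75644 = (2*(20*(-3*6))*(72 + 20*(-3*6)))/75644 = (2*(20*(-18))*(72 + 20*(-18)))*(1/75644) = (2*(-360)*(72 - 360))*(1/75644) = (2*(-360)*(-288))*(1/75644) = 207360*(1/75644) = 51840/18911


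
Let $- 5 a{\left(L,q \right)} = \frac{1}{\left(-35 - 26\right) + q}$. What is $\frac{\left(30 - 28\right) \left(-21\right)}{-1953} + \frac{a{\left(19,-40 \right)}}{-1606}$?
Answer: $\frac{1621967}{75425790} \approx 0.021504$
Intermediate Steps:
$a{\left(L,q \right)} = - \frac{1}{5 \left(-61 + q\right)}$ ($a{\left(L,q \right)} = - \frac{1}{5 \left(\left(-35 - 26\right) + q\right)} = - \frac{1}{5 \left(-61 + q\right)}$)
$\frac{\left(30 - 28\right) \left(-21\right)}{-1953} + \frac{a{\left(19,-40 \right)}}{-1606} = \frac{\left(30 - 28\right) \left(-21\right)}{-1953} + \frac{\left(-1\right) \frac{1}{-305 + 5 \left(-40\right)}}{-1606} = 2 \left(-21\right) \left(- \frac{1}{1953}\right) + - \frac{1}{-305 - 200} \left(- \frac{1}{1606}\right) = \left(-42\right) \left(- \frac{1}{1953}\right) + - \frac{1}{-505} \left(- \frac{1}{1606}\right) = \frac{2}{93} + \left(-1\right) \left(- \frac{1}{505}\right) \left(- \frac{1}{1606}\right) = \frac{2}{93} + \frac{1}{505} \left(- \frac{1}{1606}\right) = \frac{2}{93} - \frac{1}{811030} = \frac{1621967}{75425790}$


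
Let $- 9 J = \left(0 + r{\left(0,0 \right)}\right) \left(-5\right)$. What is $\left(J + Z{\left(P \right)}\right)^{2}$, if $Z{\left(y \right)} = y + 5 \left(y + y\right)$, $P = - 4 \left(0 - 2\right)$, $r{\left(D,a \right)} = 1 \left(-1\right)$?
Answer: $\frac{619369}{81} \approx 7646.5$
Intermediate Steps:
$r{\left(D,a \right)} = -1$
$P = 8$ ($P = \left(-4\right) \left(-2\right) = 8$)
$Z{\left(y \right)} = 11 y$ ($Z{\left(y \right)} = y + 5 \cdot 2 y = y + 10 y = 11 y$)
$J = - \frac{5}{9}$ ($J = - \frac{\left(0 - 1\right) \left(-5\right)}{9} = - \frac{\left(-1\right) \left(-5\right)}{9} = \left(- \frac{1}{9}\right) 5 = - \frac{5}{9} \approx -0.55556$)
$\left(J + Z{\left(P \right)}\right)^{2} = \left(- \frac{5}{9} + 11 \cdot 8\right)^{2} = \left(- \frac{5}{9} + 88\right)^{2} = \left(\frac{787}{9}\right)^{2} = \frac{619369}{81}$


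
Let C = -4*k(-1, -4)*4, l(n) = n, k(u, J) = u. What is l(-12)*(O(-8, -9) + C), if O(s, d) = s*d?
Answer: -1056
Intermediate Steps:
O(s, d) = d*s
C = 16 (C = -4*(-1)*4 = 4*4 = 16)
l(-12)*(O(-8, -9) + C) = -12*(-9*(-8) + 16) = -12*(72 + 16) = -12*88 = -1056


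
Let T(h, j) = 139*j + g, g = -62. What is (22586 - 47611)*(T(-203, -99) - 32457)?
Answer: 1158157000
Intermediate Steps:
T(h, j) = -62 + 139*j (T(h, j) = 139*j - 62 = -62 + 139*j)
(22586 - 47611)*(T(-203, -99) - 32457) = (22586 - 47611)*((-62 + 139*(-99)) - 32457) = -25025*((-62 - 13761) - 32457) = -25025*(-13823 - 32457) = -25025*(-46280) = 1158157000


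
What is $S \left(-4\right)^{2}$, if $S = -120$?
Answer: $-1920$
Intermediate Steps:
$S \left(-4\right)^{2} = - 120 \left(-4\right)^{2} = \left(-120\right) 16 = -1920$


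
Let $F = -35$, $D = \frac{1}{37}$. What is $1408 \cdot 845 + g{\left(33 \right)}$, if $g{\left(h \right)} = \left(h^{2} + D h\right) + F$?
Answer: $\frac{44060151}{37} \approx 1.1908 \cdot 10^{6}$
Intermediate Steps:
$D = \frac{1}{37} \approx 0.027027$
$g{\left(h \right)} = -35 + h^{2} + \frac{h}{37}$ ($g{\left(h \right)} = \left(h^{2} + \frac{h}{37}\right) - 35 = -35 + h^{2} + \frac{h}{37}$)
$1408 \cdot 845 + g{\left(33 \right)} = 1408 \cdot 845 + \left(-35 + 33^{2} + \frac{1}{37} \cdot 33\right) = 1189760 + \left(-35 + 1089 + \frac{33}{37}\right) = 1189760 + \frac{39031}{37} = \frac{44060151}{37}$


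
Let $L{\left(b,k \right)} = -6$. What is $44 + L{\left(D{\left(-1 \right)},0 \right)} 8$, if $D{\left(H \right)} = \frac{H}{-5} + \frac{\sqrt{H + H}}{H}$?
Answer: $-4$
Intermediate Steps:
$D{\left(H \right)} = - \frac{H}{5} + \frac{\sqrt{2}}{\sqrt{H}}$ ($D{\left(H \right)} = H \left(- \frac{1}{5}\right) + \frac{\sqrt{2 H}}{H} = - \frac{H}{5} + \frac{\sqrt{2} \sqrt{H}}{H} = - \frac{H}{5} + \frac{\sqrt{2}}{\sqrt{H}}$)
$44 + L{\left(D{\left(-1 \right)},0 \right)} 8 = 44 - 48 = -4$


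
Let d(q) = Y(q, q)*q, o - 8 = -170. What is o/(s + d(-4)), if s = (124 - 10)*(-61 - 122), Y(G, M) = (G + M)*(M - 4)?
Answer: 81/10559 ≈ 0.0076712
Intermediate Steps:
o = -162 (o = 8 - 170 = -162)
Y(G, M) = (-4 + M)*(G + M) (Y(G, M) = (G + M)*(-4 + M) = (-4 + M)*(G + M))
s = -20862 (s = 114*(-183) = -20862)
d(q) = q*(-8*q + 2*q**2) (d(q) = (q**2 - 4*q - 4*q + q*q)*q = (q**2 - 4*q - 4*q + q**2)*q = (-8*q + 2*q**2)*q = q*(-8*q + 2*q**2))
o/(s + d(-4)) = -162/(-20862 + 2*(-4)**2*(-4 - 4)) = -162/(-20862 + 2*16*(-8)) = -162/(-20862 - 256) = -162/(-21118) = -162*(-1/21118) = 81/10559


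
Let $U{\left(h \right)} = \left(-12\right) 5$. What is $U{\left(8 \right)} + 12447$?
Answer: $12387$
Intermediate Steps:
$U{\left(h \right)} = -60$
$U{\left(8 \right)} + 12447 = -60 + 12447 = 12387$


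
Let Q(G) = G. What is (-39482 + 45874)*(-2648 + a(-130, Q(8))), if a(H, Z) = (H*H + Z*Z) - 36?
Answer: 91277760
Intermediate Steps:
a(H, Z) = -36 + H**2 + Z**2 (a(H, Z) = (H**2 + Z**2) - 36 = -36 + H**2 + Z**2)
(-39482 + 45874)*(-2648 + a(-130, Q(8))) = (-39482 + 45874)*(-2648 + (-36 + (-130)**2 + 8**2)) = 6392*(-2648 + (-36 + 16900 + 64)) = 6392*(-2648 + 16928) = 6392*14280 = 91277760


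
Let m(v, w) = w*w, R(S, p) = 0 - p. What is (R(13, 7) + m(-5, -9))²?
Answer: 5476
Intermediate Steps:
R(S, p) = -p
m(v, w) = w²
(R(13, 7) + m(-5, -9))² = (-1*7 + (-9)²)² = (-7 + 81)² = 74² = 5476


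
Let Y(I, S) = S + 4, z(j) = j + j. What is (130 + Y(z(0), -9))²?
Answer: 15625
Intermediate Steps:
z(j) = 2*j
Y(I, S) = 4 + S
(130 + Y(z(0), -9))² = (130 + (4 - 9))² = (130 - 5)² = 125² = 15625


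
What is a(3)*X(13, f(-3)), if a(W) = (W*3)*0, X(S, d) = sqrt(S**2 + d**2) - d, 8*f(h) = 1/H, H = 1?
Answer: 0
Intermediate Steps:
f(h) = 1/8 (f(h) = (1/8)/1 = (1/8)*1 = 1/8)
a(W) = 0 (a(W) = (3*W)*0 = 0)
a(3)*X(13, f(-3)) = 0*(sqrt(13**2 + (1/8)**2) - 1*1/8) = 0*(sqrt(169 + 1/64) - 1/8) = 0*(sqrt(10817/64) - 1/8) = 0*(sqrt(10817)/8 - 1/8) = 0*(-1/8 + sqrt(10817)/8) = 0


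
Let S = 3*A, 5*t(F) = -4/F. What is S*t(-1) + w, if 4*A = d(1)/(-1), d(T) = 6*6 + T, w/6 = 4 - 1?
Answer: -21/5 ≈ -4.2000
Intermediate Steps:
w = 18 (w = 6*(4 - 1) = 6*3 = 18)
d(T) = 36 + T
t(F) = -4/(5*F) (t(F) = (-4/F)/5 = -4/(5*F))
A = -37/4 (A = ((36 + 1)/(-1))/4 = (37*(-1))/4 = (1/4)*(-37) = -37/4 ≈ -9.2500)
S = -111/4 (S = 3*(-37/4) = -111/4 ≈ -27.750)
S*t(-1) + w = -(-111)/(5*(-1)) + 18 = -(-111)*(-1)/5 + 18 = -111/4*4/5 + 18 = -111/5 + 18 = -21/5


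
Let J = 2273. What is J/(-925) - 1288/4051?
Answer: -10399323/3747175 ≈ -2.7752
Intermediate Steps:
J/(-925) - 1288/4051 = 2273/(-925) - 1288/4051 = 2273*(-1/925) - 1288*1/4051 = -2273/925 - 1288/4051 = -10399323/3747175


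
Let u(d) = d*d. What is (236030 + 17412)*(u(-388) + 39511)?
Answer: 48167919310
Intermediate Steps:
u(d) = d**2
(236030 + 17412)*(u(-388) + 39511) = (236030 + 17412)*((-388)**2 + 39511) = 253442*(150544 + 39511) = 253442*190055 = 48167919310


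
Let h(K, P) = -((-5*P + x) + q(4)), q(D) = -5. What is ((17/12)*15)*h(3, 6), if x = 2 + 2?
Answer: 2635/4 ≈ 658.75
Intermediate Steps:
x = 4
h(K, P) = 1 + 5*P (h(K, P) = -((-5*P + 4) - 5) = -((4 - 5*P) - 5) = -(-1 - 5*P) = 1 + 5*P)
((17/12)*15)*h(3, 6) = ((17/12)*15)*(1 + 5*6) = ((17*(1/12))*15)*(1 + 30) = ((17/12)*15)*31 = (85/4)*31 = 2635/4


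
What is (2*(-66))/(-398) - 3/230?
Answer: 14583/45770 ≈ 0.31861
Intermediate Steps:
(2*(-66))/(-398) - 3/230 = -132*(-1/398) - 3*1/230 = 66/199 - 3/230 = 14583/45770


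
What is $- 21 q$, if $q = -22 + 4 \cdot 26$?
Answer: $-1722$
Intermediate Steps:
$q = 82$ ($q = -22 + 104 = 82$)
$- 21 q = \left(-21\right) 82 = -1722$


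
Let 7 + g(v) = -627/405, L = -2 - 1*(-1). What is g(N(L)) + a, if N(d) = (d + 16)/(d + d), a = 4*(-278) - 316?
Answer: -193934/135 ≈ -1436.5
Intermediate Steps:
L = -1 (L = -2 + 1 = -1)
a = -1428 (a = -1112 - 316 = -1428)
N(d) = (16 + d)/(2*d) (N(d) = (16 + d)/((2*d)) = (16 + d)*(1/(2*d)) = (16 + d)/(2*d))
g(v) = -1154/135 (g(v) = -7 - 627/405 = -7 - 627*1/405 = -7 - 209/135 = -1154/135)
g(N(L)) + a = -1154/135 - 1428 = -193934/135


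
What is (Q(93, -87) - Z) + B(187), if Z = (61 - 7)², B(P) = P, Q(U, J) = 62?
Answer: -2667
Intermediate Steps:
Z = 2916 (Z = 54² = 2916)
(Q(93, -87) - Z) + B(187) = (62 - 1*2916) + 187 = (62 - 2916) + 187 = -2854 + 187 = -2667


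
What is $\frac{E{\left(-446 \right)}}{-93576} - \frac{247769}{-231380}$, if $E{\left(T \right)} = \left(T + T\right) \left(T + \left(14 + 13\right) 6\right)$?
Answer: $- \frac{4428725087}{2706451860} \approx -1.6364$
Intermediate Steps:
$E{\left(T \right)} = 2 T \left(162 + T\right)$ ($E{\left(T \right)} = 2 T \left(T + 27 \cdot 6\right) = 2 T \left(T + 162\right) = 2 T \left(162 + T\right)$)
$\frac{E{\left(-446 \right)}}{-93576} - \frac{247769}{-231380} = \frac{2 \left(-446\right) \left(162 - 446\right)}{-93576} - \frac{247769}{-231380} = 2 \left(-446\right) \left(-284\right) \left(- \frac{1}{93576}\right) - - \frac{247769}{231380} = 253328 \left(- \frac{1}{93576}\right) + \frac{247769}{231380} = - \frac{31666}{11697} + \frac{247769}{231380} = - \frac{4428725087}{2706451860}$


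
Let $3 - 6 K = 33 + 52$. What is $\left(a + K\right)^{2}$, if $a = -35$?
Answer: $\frac{21316}{9} \approx 2368.4$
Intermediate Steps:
$K = - \frac{41}{3}$ ($K = \frac{1}{2} - \frac{33 + 52}{6} = \frac{1}{2} - \frac{85}{6} = - \frac{41}{3} \approx -13.667$)
$\left(a + K\right)^{2} = \left(-35 - \frac{41}{3}\right)^{2} = \left(- \frac{146}{3}\right)^{2} = \frac{21316}{9}$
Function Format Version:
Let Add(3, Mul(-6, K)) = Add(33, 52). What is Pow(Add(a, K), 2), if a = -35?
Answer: Rational(21316, 9) ≈ 2368.4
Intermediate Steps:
K = Rational(-41, 3) (K = Add(Rational(1, 2), Mul(Rational(-1, 6), Add(33, 52))) = Add(Rational(1, 2), Mul(Rational(-1, 6), 85)) = Add(Rational(1, 2), Rational(-85, 6)) = Rational(-41, 3) ≈ -13.667)
Pow(Add(a, K), 2) = Pow(Add(-35, Rational(-41, 3)), 2) = Pow(Rational(-146, 3), 2) = Rational(21316, 9)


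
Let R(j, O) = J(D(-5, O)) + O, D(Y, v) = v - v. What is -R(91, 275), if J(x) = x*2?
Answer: -275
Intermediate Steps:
D(Y, v) = 0
J(x) = 2*x
R(j, O) = O (R(j, O) = 2*0 + O = 0 + O = O)
-R(91, 275) = -1*275 = -275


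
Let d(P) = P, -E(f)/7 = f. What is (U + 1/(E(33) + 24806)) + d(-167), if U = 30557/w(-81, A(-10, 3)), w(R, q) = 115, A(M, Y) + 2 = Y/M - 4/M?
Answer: 55795103/565225 ≈ 98.713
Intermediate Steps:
A(M, Y) = -2 - 4/M + Y/M (A(M, Y) = -2 + (Y/M - 4/M) = -2 + (-4/M + Y/M) = -2 - 4/M + Y/M)
E(f) = -7*f
U = 30557/115 ≈ 265.71
(U + 1/(E(33) + 24806)) + d(-167) = (30557/115 + 1/(-7*33 + 24806)) - 167 = (30557/115 + 1/(-231 + 24806)) - 167 = (30557/115 + 1/24575) - 167 = 150187678/565225 - 167 = 55795103/565225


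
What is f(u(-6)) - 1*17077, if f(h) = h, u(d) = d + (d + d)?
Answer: -17095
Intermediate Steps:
u(d) = 3*d (u(d) = d + 2*d = 3*d)
f(u(-6)) - 1*17077 = 3*(-6) - 1*17077 = -18 - 17077 = -17095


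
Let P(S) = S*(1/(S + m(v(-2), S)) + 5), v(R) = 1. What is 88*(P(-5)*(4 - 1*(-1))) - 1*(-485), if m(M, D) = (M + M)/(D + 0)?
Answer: -272905/27 ≈ -10108.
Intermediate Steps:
m(M, D) = 2*M/D (m(M, D) = (2*M)/D = 2*M/D)
P(S) = S*(5 + 1/(S + 2/S)) (P(S) = S*(1/(S + 2*1/S) + 5) = S*(1/(S + 2/S) + 5) = S*(5 + 1/(S + 2/S)))
88*(P(-5)*(4 - 1*(-1))) - 1*(-485) = 88*((-5*(10 - 5*(1 + 5*(-5)))/(2 + (-5)²))*(4 - 1*(-1))) - 1*(-485) = 88*((-5*(10 - 5*(1 - 25))/(2 + 25))*(4 + 1)) + 485 = 88*(-5*(10 - 5*(-24))/27*5) + 485 = 88*(-5*1/27*(10 + 120)*5) + 485 = 88*(-5*1/27*130*5) + 485 = 88*(-650/27*5) + 485 = 88*(-3250/27) + 485 = -286000/27 + 485 = -272905/27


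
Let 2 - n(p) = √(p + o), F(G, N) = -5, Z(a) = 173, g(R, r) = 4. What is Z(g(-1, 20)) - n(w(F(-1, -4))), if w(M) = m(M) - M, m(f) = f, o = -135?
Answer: 171 + 3*I*√15 ≈ 171.0 + 11.619*I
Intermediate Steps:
w(M) = 0 (w(M) = M - M = 0)
n(p) = 2 - √(-135 + p) (n(p) = 2 - √(p - 135) = 2 - √(-135 + p))
Z(g(-1, 20)) - n(w(F(-1, -4))) = 173 - (2 - √(-135 + 0)) = 173 - (2 - √(-135)) = 173 - (2 - 3*I*√15) = 173 + (-2 + 3*I*√15) = 171 + 3*I*√15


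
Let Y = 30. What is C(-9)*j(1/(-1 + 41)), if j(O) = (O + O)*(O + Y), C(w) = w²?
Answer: 97281/800 ≈ 121.60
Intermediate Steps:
j(O) = 2*O*(30 + O) (j(O) = (O + O)*(O + 30) = (2*O)*(30 + O) = 2*O*(30 + O))
C(-9)*j(1/(-1 + 41)) = (-9)²*(2*(30 + 1/(-1 + 41))/(-1 + 41)) = 81*(2*(30 + 1/40)/40) = 81*(2*(1/40)*(30 + 1/40)) = 81*(2*(1/40)*(1201/40)) = 81*(1201/800) = 97281/800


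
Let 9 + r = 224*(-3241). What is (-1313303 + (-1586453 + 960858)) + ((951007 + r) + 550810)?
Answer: -1163074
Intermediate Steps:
r = -725993 (r = -9 + 224*(-3241) = -9 - 725984 = -725993)
(-1313303 + (-1586453 + 960858)) + ((951007 + r) + 550810) = (-1313303 + (-1586453 + 960858)) + ((951007 - 725993) + 550810) = (-1313303 - 625595) + (225014 + 550810) = -1938898 + 775824 = -1163074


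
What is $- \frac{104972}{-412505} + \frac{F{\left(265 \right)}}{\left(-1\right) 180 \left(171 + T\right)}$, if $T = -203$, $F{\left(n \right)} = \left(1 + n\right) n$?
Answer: $\frac{129052679}{10330560} \approx 12.492$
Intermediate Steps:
$F{\left(n \right)} = n \left(1 + n\right)$
$- \frac{104972}{-412505} + \frac{F{\left(265 \right)}}{\left(-1\right) 180 \left(171 + T\right)} = - \frac{104972}{-412505} + \frac{265 \left(1 + 265\right)}{\left(-1\right) 180 \left(171 - 203\right)} = \left(-104972\right) \left(- \frac{1}{412505}\right) + \frac{265 \cdot 266}{\left(-180\right) \left(-32\right)} = \frac{4564}{17935} + \frac{70490}{5760} = \frac{4564}{17935} + 70490 \cdot \frac{1}{5760} = \frac{4564}{17935} + \frac{7049}{576} = \frac{129052679}{10330560}$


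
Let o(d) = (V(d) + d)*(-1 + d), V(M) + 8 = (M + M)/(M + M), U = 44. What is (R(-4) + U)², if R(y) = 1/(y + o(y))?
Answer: 5040025/2601 ≈ 1937.7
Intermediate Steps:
V(M) = -7 (V(M) = -8 + (M + M)/(M + M) = -8 + (2*M)/((2*M)) = -8 + (2*M)*(1/(2*M)) = -8 + 1 = -7)
o(d) = (-1 + d)*(-7 + d) (o(d) = (-7 + d)*(-1 + d) = (-1 + d)*(-7 + d))
R(y) = 1/(7 + y² - 7*y) (R(y) = 1/(y + (7 + y² - 8*y)) = 1/(7 + y² - 7*y))
(R(-4) + U)² = (1/(7 + (-4)² - 7*(-4)) + 44)² = (1/(7 + 16 + 28) + 44)² = (1/51 + 44)² = (2245/51)² = 5040025/2601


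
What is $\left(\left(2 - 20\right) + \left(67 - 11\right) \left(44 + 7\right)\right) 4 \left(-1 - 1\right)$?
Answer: $-22704$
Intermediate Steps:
$\left(\left(2 - 20\right) + \left(67 - 11\right) \left(44 + 7\right)\right) 4 \left(-1 - 1\right) = \left(\left(2 - 20\right) + 56 \cdot 51\right) 4 \left(-2\right) = \left(-18 + 2856\right) \left(-8\right) = 2838 \left(-8\right) = -22704$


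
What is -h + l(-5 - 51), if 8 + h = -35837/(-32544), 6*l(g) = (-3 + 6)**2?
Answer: 273331/32544 ≈ 8.3988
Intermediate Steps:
l(g) = 3/2 (l(g) = (-3 + 6)**2/6 = (1/6)*3**2 = (1/6)*9 = 3/2)
h = -224515/32544 (h = -8 - 35837/(-32544) = -8 - 35837*(-1/32544) = -8 + 35837/32544 = -224515/32544 ≈ -6.8988)
-h + l(-5 - 51) = -1*(-224515/32544) + 3/2 = 224515/32544 + 3/2 = 273331/32544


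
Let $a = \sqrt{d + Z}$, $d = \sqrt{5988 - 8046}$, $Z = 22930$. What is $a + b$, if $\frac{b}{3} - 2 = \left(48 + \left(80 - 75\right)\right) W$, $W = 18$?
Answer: $2868 + \sqrt{22930 + 7 i \sqrt{42}} \approx 3019.4 + 0.14979 i$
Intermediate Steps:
$d = 7 i \sqrt{42}$ ($d = \sqrt{-2058} = 7 i \sqrt{42} \approx 45.365 i$)
$a = \sqrt{22930 + 7 i \sqrt{42}}$ ($a = \sqrt{7 i \sqrt{42} + 22930} = \sqrt{22930 + 7 i \sqrt{42}} \approx 151.43 + 0.15 i$)
$b = 2868$ ($b = 6 + 3 \left(48 + \left(80 - 75\right)\right) 18 = 6 + 3 \left(48 + 5\right) 18 = 6 + 3 \cdot 53 \cdot 18 = 6 + 3 \cdot 954 = 6 + 2862 = 2868$)
$a + b = \sqrt{22930 + 7 i \sqrt{42}} + 2868 = 2868 + \sqrt{22930 + 7 i \sqrt{42}}$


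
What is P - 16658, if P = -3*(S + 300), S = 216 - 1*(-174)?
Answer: -18728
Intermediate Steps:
S = 390 (S = 216 + 174 = 390)
P = -2070 (P = -3*(390 + 300) = -3*690 = -2070)
P - 16658 = -2070 - 16658 = -18728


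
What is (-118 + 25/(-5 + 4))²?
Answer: 20449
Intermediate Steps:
(-118 + 25/(-5 + 4))² = (-118 + 25/(-1))² = (-118 + 25*(-1))² = (-118 - 25)² = (-143)² = 20449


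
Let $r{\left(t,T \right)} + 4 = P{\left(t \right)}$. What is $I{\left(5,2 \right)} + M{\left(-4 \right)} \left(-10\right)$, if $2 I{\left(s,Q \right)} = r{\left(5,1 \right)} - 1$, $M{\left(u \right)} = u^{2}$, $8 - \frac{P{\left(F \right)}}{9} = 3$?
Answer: $-140$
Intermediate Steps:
$P{\left(F \right)} = 45$ ($P{\left(F \right)} = 72 - 27 = 45$)
$r{\left(t,T \right)} = 41$ ($r{\left(t,T \right)} = -4 + 45 = 41$)
$I{\left(s,Q \right)} = 20$ ($I{\left(s,Q \right)} = \frac{41 - 1}{2} = \frac{1}{2} \cdot 40 = 20$)
$I{\left(5,2 \right)} + M{\left(-4 \right)} \left(-10\right) = 20 + \left(-4\right)^{2} \left(-10\right) = 20 + 16 \left(-10\right) = 20 - 160 = -140$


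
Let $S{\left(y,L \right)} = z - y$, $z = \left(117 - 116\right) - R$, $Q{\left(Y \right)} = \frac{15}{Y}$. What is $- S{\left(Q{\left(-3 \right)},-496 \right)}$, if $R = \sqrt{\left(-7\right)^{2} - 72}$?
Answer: $-6 + i \sqrt{23} \approx -6.0 + 4.7958 i$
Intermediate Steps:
$R = i \sqrt{23}$ ($R = \sqrt{49 - 72} = \sqrt{-23} = i \sqrt{23} \approx 4.7958 i$)
$z = 1 - i \sqrt{23}$ ($z = \left(117 - 116\right) - i \sqrt{23} = 1 - i \sqrt{23} \approx 1.0 - 4.7958 i$)
$S{\left(y,L \right)} = 1 - y - i \sqrt{23}$ ($S{\left(y,L \right)} = \left(1 - i \sqrt{23}\right) - y = 1 - y - i \sqrt{23}$)
$- S{\left(Q{\left(-3 \right)},-496 \right)} = - (1 - \frac{15}{-3} - i \sqrt{23}) = - (1 - 15 \left(- \frac{1}{3}\right) - i \sqrt{23}) = - (1 - -5 - i \sqrt{23}) = - (1 + 5 - i \sqrt{23}) = - (6 - i \sqrt{23}) = -6 + i \sqrt{23}$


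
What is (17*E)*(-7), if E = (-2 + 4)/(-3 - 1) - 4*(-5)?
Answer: -4641/2 ≈ -2320.5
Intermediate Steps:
E = 39/2 (E = 2/(-4) + 20 = 2*(-¼) + 20 = -½ + 20 = 39/2 ≈ 19.500)
(17*E)*(-7) = (17*(39/2))*(-7) = (663/2)*(-7) = -4641/2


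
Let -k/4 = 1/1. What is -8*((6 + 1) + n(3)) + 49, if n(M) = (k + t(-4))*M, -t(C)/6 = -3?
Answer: -343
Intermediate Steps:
t(C) = 18 (t(C) = -6*(-3) = 18)
k = -4 (k = -4/1 = -4*1 = -4)
n(M) = 14*M (n(M) = (-4 + 18)*M = 14*M)
-8*((6 + 1) + n(3)) + 49 = -8*((6 + 1) + 14*3) + 49 = -8*(7 + 42) + 49 = -8*49 + 49 = -392 + 49 = -343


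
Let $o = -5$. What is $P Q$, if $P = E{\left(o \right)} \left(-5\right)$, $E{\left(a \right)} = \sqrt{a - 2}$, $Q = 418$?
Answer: $- 2090 i \sqrt{7} \approx - 5529.6 i$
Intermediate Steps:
$E{\left(a \right)} = \sqrt{-2 + a}$
$P = - 5 i \sqrt{7}$ ($P = \sqrt{-2 - 5} \left(-5\right) = \sqrt{-7} \left(-5\right) = i \sqrt{7} \left(-5\right) = - 5 i \sqrt{7} \approx - 13.229 i$)
$P Q = - 5 i \sqrt{7} \cdot 418 = - 2090 i \sqrt{7}$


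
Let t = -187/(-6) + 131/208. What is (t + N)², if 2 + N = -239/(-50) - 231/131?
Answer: 4496625557675689/4176300960000 ≈ 1076.7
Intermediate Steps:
t = 19841/624 (t = -187*(-⅙) + 131*(1/208) = 187/6 + 131/208 = 19841/624 ≈ 31.796)
N = 6659/6550 (N = -2 + (-239/(-50) - 231/131) = -2 + (-239*(-1/50) - 231*1/131) = -2 + (239/50 - 231/131) = -2 + 19759/6550 = 6659/6550 ≈ 1.0166)
(t + N)² = (19841/624 + 6659/6550)² = (67056883/2043600)² = 4496625557675689/4176300960000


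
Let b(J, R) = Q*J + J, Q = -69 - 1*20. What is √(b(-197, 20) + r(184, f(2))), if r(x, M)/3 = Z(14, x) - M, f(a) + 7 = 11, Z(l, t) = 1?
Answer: √17327 ≈ 131.63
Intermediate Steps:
Q = -89 (Q = -69 - 20 = -89)
b(J, R) = -88*J (b(J, R) = -89*J + J = -88*J)
f(a) = 4 (f(a) = -7 + 11 = 4)
r(x, M) = 3 - 3*M (r(x, M) = 3*(1 - M) = 3 - 3*M)
√(b(-197, 20) + r(184, f(2))) = √(-88*(-197) + (3 - 3*4)) = √(17336 + (3 - 12)) = √(17336 - 9) = √17327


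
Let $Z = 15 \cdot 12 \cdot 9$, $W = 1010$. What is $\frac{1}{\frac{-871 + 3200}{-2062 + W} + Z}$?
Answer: $\frac{1052}{1701911} \approx 0.00061813$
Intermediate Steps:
$Z = 1620$ ($Z = 180 \cdot 9 = 1620$)
$\frac{1}{\frac{-871 + 3200}{-2062 + W} + Z} = \frac{1}{\frac{-871 + 3200}{-2062 + 1010} + 1620} = \frac{1}{\frac{2329}{-1052} + 1620} = \frac{1}{2329 \left(- \frac{1}{1052}\right) + 1620} = \frac{1}{- \frac{2329}{1052} + 1620} = \frac{1}{\frac{1701911}{1052}} = \frac{1052}{1701911}$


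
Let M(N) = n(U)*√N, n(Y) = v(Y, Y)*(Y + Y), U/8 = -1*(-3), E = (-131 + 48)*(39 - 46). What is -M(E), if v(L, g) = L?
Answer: -1152*√581 ≈ -27768.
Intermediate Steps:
E = 581 (E = -83*(-7) = 581)
U = 24 (U = 8*(-1*(-3)) = 8*3 = 24)
n(Y) = 2*Y² (n(Y) = Y*(Y + Y) = Y*(2*Y) = 2*Y²)
M(N) = 1152*√N (M(N) = (2*24²)*√N = (2*576)*√N = 1152*√N)
-M(E) = -1152*√581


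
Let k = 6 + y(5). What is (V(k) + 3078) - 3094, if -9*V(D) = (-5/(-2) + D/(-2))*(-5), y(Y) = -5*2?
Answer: -27/2 ≈ -13.500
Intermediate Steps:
y(Y) = -10
k = -4 (k = 6 - 10 = -4)
V(D) = 25/18 - 5*D/18 (V(D) = -(-5/(-2) + D/(-2))*(-5)/9 = -(-5*(-1/2) + D*(-1/2))*(-5)/9 = -(5/2 - D/2)*(-5)/9 = -(-25/2 + 5*D/2)/9 = 25/18 - 5*D/18)
(V(k) + 3078) - 3094 = ((25/18 - 5/18*(-4)) + 3078) - 3094 = ((25/18 + 10/9) + 3078) - 3094 = (5/2 + 3078) - 3094 = 6161/2 - 3094 = -27/2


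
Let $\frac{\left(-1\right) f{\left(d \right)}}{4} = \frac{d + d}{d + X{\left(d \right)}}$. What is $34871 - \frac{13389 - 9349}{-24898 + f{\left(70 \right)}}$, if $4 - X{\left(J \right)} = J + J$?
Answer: $\frac{14320784327}{410677} \approx 34871.0$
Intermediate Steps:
$X{\left(J \right)} = 4 - 2 J$ ($X{\left(J \right)} = 4 - \left(J + J\right) = 4 - 2 J$)
$f{\left(d \right)} = - \frac{8 d}{4 - d}$ ($f{\left(d \right)} = - 4 \frac{d + d}{d - \left(-4 + 2 d\right)} = - 4 \frac{2 d}{4 - d} = - \frac{8 d}{4 - d}$)
$34871 - \frac{13389 - 9349}{-24898 + f{\left(70 \right)}} = 34871 - \frac{13389 - 9349}{-24898 + 8 \cdot 70 \frac{1}{-4 + 70}} = 34871 - \frac{4040}{-24898 + 8 \cdot 70 \cdot \frac{1}{66}} = 34871 - \frac{4040}{-24898 + \frac{280}{33}} = 34871 - \frac{4040}{- \frac{821354}{33}} = 34871 - 4040 \left(- \frac{33}{821354}\right) = 34871 - - \frac{66660}{410677} = 34871 + \frac{66660}{410677} = \frac{14320784327}{410677}$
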